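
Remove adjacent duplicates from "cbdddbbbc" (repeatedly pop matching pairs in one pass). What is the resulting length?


Input: cbdddbbbc
Stack-based adjacent duplicate removal:
  Read 'c': push. Stack: c
  Read 'b': push. Stack: cb
  Read 'd': push. Stack: cbd
  Read 'd': matches stack top 'd' => pop. Stack: cb
  Read 'd': push. Stack: cbd
  Read 'b': push. Stack: cbdb
  Read 'b': matches stack top 'b' => pop. Stack: cbd
  Read 'b': push. Stack: cbdb
  Read 'c': push. Stack: cbdbc
Final stack: "cbdbc" (length 5)

5


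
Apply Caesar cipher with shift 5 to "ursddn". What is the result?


Caesar cipher: shift "ursddn" by 5
  'u' (pos 20) + 5 = pos 25 = 'z'
  'r' (pos 17) + 5 = pos 22 = 'w'
  's' (pos 18) + 5 = pos 23 = 'x'
  'd' (pos 3) + 5 = pos 8 = 'i'
  'd' (pos 3) + 5 = pos 8 = 'i'
  'n' (pos 13) + 5 = pos 18 = 's'
Result: zwxiis

zwxiis


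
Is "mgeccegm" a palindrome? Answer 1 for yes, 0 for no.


Input: mgeccegm
Reversed: mgeccegm
  Compare pos 0 ('m') with pos 7 ('m'): match
  Compare pos 1 ('g') with pos 6 ('g'): match
  Compare pos 2 ('e') with pos 5 ('e'): match
  Compare pos 3 ('c') with pos 4 ('c'): match
Result: palindrome

1


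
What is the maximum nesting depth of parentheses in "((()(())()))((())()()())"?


Input: "((()(())()))((())()()())"
Tracking depth:
  Position 0 '(': depth becomes 1
  Position 1 '(': depth becomes 2
  Position 2 '(': depth becomes 3
  Position 3 ')': depth becomes 2
  Position 4 '(': depth becomes 3
  Position 5 '(': depth becomes 4
  Position 6 ')': depth becomes 3
  Position 7 ')': depth becomes 2
  Position 8 '(': depth becomes 3
  Position 9 ')': depth becomes 2
  Position 10 ')': depth becomes 1
  Position 11 ')': depth becomes 0
  Position 12 '(': depth becomes 1
  Position 13 '(': depth becomes 2
  Position 14 '(': depth becomes 3
  Position 15 ')': depth becomes 2
  Position 16 ')': depth becomes 1
  Position 17 '(': depth becomes 2
  Position 18 ')': depth becomes 1
  Position 19 '(': depth becomes 2
  Position 20 ')': depth becomes 1
  Position 21 '(': depth becomes 2
  Position 22 ')': depth becomes 1
  Position 23 ')': depth becomes 0
Maximum depth reached: 4

4


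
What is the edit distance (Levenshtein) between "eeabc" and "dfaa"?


Computing edit distance: "eeabc" -> "dfaa"
DP table:
           d    f    a    a
      0    1    2    3    4
  e   1    1    2    3    4
  e   2    2    2    3    4
  a   3    3    3    2    3
  b   4    4    4    3    3
  c   5    5    5    4    4
Edit distance = dp[5][4] = 4

4


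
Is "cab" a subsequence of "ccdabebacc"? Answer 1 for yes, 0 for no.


Check if "cab" is a subsequence of "ccdabebacc"
Greedy scan:
  Position 0 ('c'): matches sub[0] = 'c'
  Position 1 ('c'): no match needed
  Position 2 ('d'): no match needed
  Position 3 ('a'): matches sub[1] = 'a'
  Position 4 ('b'): matches sub[2] = 'b'
  Position 5 ('e'): no match needed
  Position 6 ('b'): no match needed
  Position 7 ('a'): no match needed
  Position 8 ('c'): no match needed
  Position 9 ('c'): no match needed
All 3 characters matched => is a subsequence

1


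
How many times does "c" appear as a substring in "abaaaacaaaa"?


Searching for "c" in "abaaaacaaaa"
Scanning each position:
  Position 0: "a" => no
  Position 1: "b" => no
  Position 2: "a" => no
  Position 3: "a" => no
  Position 4: "a" => no
  Position 5: "a" => no
  Position 6: "c" => MATCH
  Position 7: "a" => no
  Position 8: "a" => no
  Position 9: "a" => no
  Position 10: "a" => no
Total occurrences: 1

1


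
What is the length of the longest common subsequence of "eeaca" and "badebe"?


LCS of "eeaca" and "badebe"
DP table:
           b    a    d    e    b    e
      0    0    0    0    0    0    0
  e   0    0    0    0    1    1    1
  e   0    0    0    0    1    1    2
  a   0    0    1    1    1    1    2
  c   0    0    1    1    1    1    2
  a   0    0    1    1    1    1    2
LCS length = dp[5][6] = 2

2


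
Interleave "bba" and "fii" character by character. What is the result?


Interleaving "bba" and "fii":
  Position 0: 'b' from first, 'f' from second => "bf"
  Position 1: 'b' from first, 'i' from second => "bi"
  Position 2: 'a' from first, 'i' from second => "ai"
Result: bfbiai

bfbiai


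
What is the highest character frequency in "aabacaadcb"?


Input: aabacaadcb
Character counts:
  'a': 5
  'b': 2
  'c': 2
  'd': 1
Maximum frequency: 5

5


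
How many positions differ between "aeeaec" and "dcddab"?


Comparing "aeeaec" and "dcddab" position by position:
  Position 0: 'a' vs 'd' => DIFFER
  Position 1: 'e' vs 'c' => DIFFER
  Position 2: 'e' vs 'd' => DIFFER
  Position 3: 'a' vs 'd' => DIFFER
  Position 4: 'e' vs 'a' => DIFFER
  Position 5: 'c' vs 'b' => DIFFER
Positions that differ: 6

6


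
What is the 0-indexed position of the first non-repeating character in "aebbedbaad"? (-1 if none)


Input: aebbedbaad
Character frequencies:
  'a': 3
  'b': 3
  'd': 2
  'e': 2
Scanning left to right for freq == 1:
  Position 0 ('a'): freq=3, skip
  Position 1 ('e'): freq=2, skip
  Position 2 ('b'): freq=3, skip
  Position 3 ('b'): freq=3, skip
  Position 4 ('e'): freq=2, skip
  Position 5 ('d'): freq=2, skip
  Position 6 ('b'): freq=3, skip
  Position 7 ('a'): freq=3, skip
  Position 8 ('a'): freq=3, skip
  Position 9 ('d'): freq=2, skip
  No unique character found => answer = -1

-1


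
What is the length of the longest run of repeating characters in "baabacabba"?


Input: "baabacabba"
Scanning for longest run:
  Position 1 ('a'): new char, reset run to 1
  Position 2 ('a'): continues run of 'a', length=2
  Position 3 ('b'): new char, reset run to 1
  Position 4 ('a'): new char, reset run to 1
  Position 5 ('c'): new char, reset run to 1
  Position 6 ('a'): new char, reset run to 1
  Position 7 ('b'): new char, reset run to 1
  Position 8 ('b'): continues run of 'b', length=2
  Position 9 ('a'): new char, reset run to 1
Longest run: 'a' with length 2

2


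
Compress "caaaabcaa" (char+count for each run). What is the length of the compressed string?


Input: caaaabcaa
Runs:
  'c' x 1 => "c1"
  'a' x 4 => "a4"
  'b' x 1 => "b1"
  'c' x 1 => "c1"
  'a' x 2 => "a2"
Compressed: "c1a4b1c1a2"
Compressed length: 10

10


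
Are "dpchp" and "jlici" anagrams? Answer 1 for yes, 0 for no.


Strings: "dpchp", "jlici"
Sorted first:  cdhpp
Sorted second: ciijl
Differ at position 1: 'd' vs 'i' => not anagrams

0


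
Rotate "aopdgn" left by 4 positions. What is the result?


Input: "aopdgn", rotate left by 4
First 4 characters: "aopd"
Remaining characters: "gn"
Concatenate remaining + first: "gn" + "aopd" = "gnaopd"

gnaopd


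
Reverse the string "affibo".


Input: affibo
Reading characters right to left:
  Position 5: 'o'
  Position 4: 'b'
  Position 3: 'i'
  Position 2: 'f'
  Position 1: 'f'
  Position 0: 'a'
Reversed: obiffa

obiffa


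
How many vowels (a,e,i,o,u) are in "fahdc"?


Input: fahdc
Checking each character:
  'f' at position 0: consonant
  'a' at position 1: vowel (running total: 1)
  'h' at position 2: consonant
  'd' at position 3: consonant
  'c' at position 4: consonant
Total vowels: 1

1


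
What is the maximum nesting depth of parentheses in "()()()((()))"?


Input: "()()()((()))"
Tracking depth:
  Position 0 '(': depth becomes 1
  Position 1 ')': depth becomes 0
  Position 2 '(': depth becomes 1
  Position 3 ')': depth becomes 0
  Position 4 '(': depth becomes 1
  Position 5 ')': depth becomes 0
  Position 6 '(': depth becomes 1
  Position 7 '(': depth becomes 2
  Position 8 '(': depth becomes 3
  Position 9 ')': depth becomes 2
  Position 10 ')': depth becomes 1
  Position 11 ')': depth becomes 0
Maximum depth reached: 3

3


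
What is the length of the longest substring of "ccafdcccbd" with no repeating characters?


Input: "ccafdcccbd"
Sliding window (track last position of each char):
  Position 0 ('c'): window [0,0] length 1 -- new best
  Position 1 ('c'): repeat (last at 0), move window start to 1
  Position 1 ('c'): window [1,1] length 1
  Position 2 ('a'): window [1,2] length 2 -- new best
  Position 3 ('f'): window [1,3] length 3 -- new best
  Position 4 ('d'): window [1,4] length 4 -- new best
  Position 5 ('c'): repeat (last at 1), move window start to 2
  Position 5 ('c'): window [2,5] length 4
  Position 6 ('c'): repeat (last at 5), move window start to 6
  Position 6 ('c'): window [6,6] length 1
  Position 7 ('c'): repeat (last at 6), move window start to 7
  Position 7 ('c'): window [7,7] length 1
  Position 8 ('b'): window [7,8] length 2
  Position 9 ('d'): window [7,9] length 3
Longest substring with no repeats: "cafd" with length 4

4


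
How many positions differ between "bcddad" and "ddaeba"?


Comparing "bcddad" and "ddaeba" position by position:
  Position 0: 'b' vs 'd' => DIFFER
  Position 1: 'c' vs 'd' => DIFFER
  Position 2: 'd' vs 'a' => DIFFER
  Position 3: 'd' vs 'e' => DIFFER
  Position 4: 'a' vs 'b' => DIFFER
  Position 5: 'd' vs 'a' => DIFFER
Positions that differ: 6

6


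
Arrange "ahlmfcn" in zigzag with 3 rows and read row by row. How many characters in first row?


Zigzag "ahlmfcn" into 3 rows:
Placing characters:
  'a' => row 0
  'h' => row 1
  'l' => row 2
  'm' => row 1
  'f' => row 0
  'c' => row 1
  'n' => row 2
Rows:
  Row 0: "af"
  Row 1: "hmc"
  Row 2: "ln"
First row length: 2

2


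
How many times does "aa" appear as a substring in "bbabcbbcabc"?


Searching for "aa" in "bbabcbbcabc"
Scanning each position:
  Position 0: "bb" => no
  Position 1: "ba" => no
  Position 2: "ab" => no
  Position 3: "bc" => no
  Position 4: "cb" => no
  Position 5: "bb" => no
  Position 6: "bc" => no
  Position 7: "ca" => no
  Position 8: "ab" => no
  Position 9: "bc" => no
Total occurrences: 0

0


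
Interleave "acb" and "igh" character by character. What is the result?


Interleaving "acb" and "igh":
  Position 0: 'a' from first, 'i' from second => "ai"
  Position 1: 'c' from first, 'g' from second => "cg"
  Position 2: 'b' from first, 'h' from second => "bh"
Result: aicgbh

aicgbh


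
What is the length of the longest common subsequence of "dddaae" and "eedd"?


LCS of "dddaae" and "eedd"
DP table:
           e    e    d    d
      0    0    0    0    0
  d   0    0    0    1    1
  d   0    0    0    1    2
  d   0    0    0    1    2
  a   0    0    0    1    2
  a   0    0    0    1    2
  e   0    1    1    1    2
LCS length = dp[6][4] = 2

2


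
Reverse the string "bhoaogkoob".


Input: bhoaogkoob
Reading characters right to left:
  Position 9: 'b'
  Position 8: 'o'
  Position 7: 'o'
  Position 6: 'k'
  Position 5: 'g'
  Position 4: 'o'
  Position 3: 'a'
  Position 2: 'o'
  Position 1: 'h'
  Position 0: 'b'
Reversed: bookgoaohb

bookgoaohb


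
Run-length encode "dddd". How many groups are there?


Input: dddd
Scanning for consecutive runs:
  Group 1: 'd' x 4 (positions 0-3)
Total groups: 1

1


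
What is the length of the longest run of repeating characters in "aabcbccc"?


Input: "aabcbccc"
Scanning for longest run:
  Position 1 ('a'): continues run of 'a', length=2
  Position 2 ('b'): new char, reset run to 1
  Position 3 ('c'): new char, reset run to 1
  Position 4 ('b'): new char, reset run to 1
  Position 5 ('c'): new char, reset run to 1
  Position 6 ('c'): continues run of 'c', length=2
  Position 7 ('c'): continues run of 'c', length=3
Longest run: 'c' with length 3

3


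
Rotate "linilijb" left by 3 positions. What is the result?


Input: "linilijb", rotate left by 3
First 3 characters: "lin"
Remaining characters: "ilijb"
Concatenate remaining + first: "ilijb" + "lin" = "ilijblin"

ilijblin


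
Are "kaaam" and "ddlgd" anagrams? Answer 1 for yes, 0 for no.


Strings: "kaaam", "ddlgd"
Sorted first:  aaakm
Sorted second: dddgl
Differ at position 0: 'a' vs 'd' => not anagrams

0


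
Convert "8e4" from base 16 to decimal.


Input: "8e4" in base 16
Positional expansion:
  Digit '8' (value 8) x 16^2 = 2048
  Digit 'e' (value 14) x 16^1 = 224
  Digit '4' (value 4) x 16^0 = 4
Sum = 2276

2276


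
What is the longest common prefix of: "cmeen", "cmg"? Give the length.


Words: cmeen, cmg
  Position 0: all 'c' => match
  Position 1: all 'm' => match
  Position 2: ('e', 'g') => mismatch, stop
LCP = "cm" (length 2)

2


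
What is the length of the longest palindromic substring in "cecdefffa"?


Input: "cecdefffa"
Checking substrings for palindromes:
  [0:3] "cec" (len 3) => palindrome
  [5:8] "fff" (len 3) => palindrome
  [5:7] "ff" (len 2) => palindrome
  [6:8] "ff" (len 2) => palindrome
Longest palindromic substring: "cec" with length 3

3


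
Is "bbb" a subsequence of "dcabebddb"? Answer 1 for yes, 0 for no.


Check if "bbb" is a subsequence of "dcabebddb"
Greedy scan:
  Position 0 ('d'): no match needed
  Position 1 ('c'): no match needed
  Position 2 ('a'): no match needed
  Position 3 ('b'): matches sub[0] = 'b'
  Position 4 ('e'): no match needed
  Position 5 ('b'): matches sub[1] = 'b'
  Position 6 ('d'): no match needed
  Position 7 ('d'): no match needed
  Position 8 ('b'): matches sub[2] = 'b'
All 3 characters matched => is a subsequence

1


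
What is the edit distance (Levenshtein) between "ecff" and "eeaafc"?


Computing edit distance: "ecff" -> "eeaafc"
DP table:
           e    e    a    a    f    c
      0    1    2    3    4    5    6
  e   1    0    1    2    3    4    5
  c   2    1    1    2    3    4    4
  f   3    2    2    2    3    3    4
  f   4    3    3    3    3    3    4
Edit distance = dp[4][6] = 4

4


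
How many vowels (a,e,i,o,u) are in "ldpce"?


Input: ldpce
Checking each character:
  'l' at position 0: consonant
  'd' at position 1: consonant
  'p' at position 2: consonant
  'c' at position 3: consonant
  'e' at position 4: vowel (running total: 1)
Total vowels: 1

1


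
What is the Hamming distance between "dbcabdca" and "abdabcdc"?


Comparing "dbcabdca" and "abdabcdc" position by position:
  Position 0: 'd' vs 'a' => differ
  Position 1: 'b' vs 'b' => same
  Position 2: 'c' vs 'd' => differ
  Position 3: 'a' vs 'a' => same
  Position 4: 'b' vs 'b' => same
  Position 5: 'd' vs 'c' => differ
  Position 6: 'c' vs 'd' => differ
  Position 7: 'a' vs 'c' => differ
Total differences (Hamming distance): 5

5


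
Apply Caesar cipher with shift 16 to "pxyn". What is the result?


Caesar cipher: shift "pxyn" by 16
  'p' (pos 15) + 16 = pos 5 = 'f'
  'x' (pos 23) + 16 = pos 13 = 'n'
  'y' (pos 24) + 16 = pos 14 = 'o'
  'n' (pos 13) + 16 = pos 3 = 'd'
Result: fnod

fnod


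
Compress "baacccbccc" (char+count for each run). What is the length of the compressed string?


Input: baacccbccc
Runs:
  'b' x 1 => "b1"
  'a' x 2 => "a2"
  'c' x 3 => "c3"
  'b' x 1 => "b1"
  'c' x 3 => "c3"
Compressed: "b1a2c3b1c3"
Compressed length: 10

10


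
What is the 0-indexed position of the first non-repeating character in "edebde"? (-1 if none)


Input: edebde
Character frequencies:
  'b': 1
  'd': 2
  'e': 3
Scanning left to right for freq == 1:
  Position 0 ('e'): freq=3, skip
  Position 1 ('d'): freq=2, skip
  Position 2 ('e'): freq=3, skip
  Position 3 ('b'): unique! => answer = 3

3


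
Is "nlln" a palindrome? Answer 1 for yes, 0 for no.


Input: nlln
Reversed: nlln
  Compare pos 0 ('n') with pos 3 ('n'): match
  Compare pos 1 ('l') with pos 2 ('l'): match
Result: palindrome

1


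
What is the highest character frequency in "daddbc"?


Input: daddbc
Character counts:
  'a': 1
  'b': 1
  'c': 1
  'd': 3
Maximum frequency: 3

3


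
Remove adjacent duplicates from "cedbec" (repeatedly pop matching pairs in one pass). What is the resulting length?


Input: cedbec
Stack-based adjacent duplicate removal:
  Read 'c': push. Stack: c
  Read 'e': push. Stack: ce
  Read 'd': push. Stack: ced
  Read 'b': push. Stack: cedb
  Read 'e': push. Stack: cedbe
  Read 'c': push. Stack: cedbec
Final stack: "cedbec" (length 6)

6


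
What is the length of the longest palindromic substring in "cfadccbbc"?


Input: "cfadccbbc"
Checking substrings for palindromes:
  [5:9] "cbbc" (len 4) => palindrome
  [4:6] "cc" (len 2) => palindrome
  [6:8] "bb" (len 2) => palindrome
Longest palindromic substring: "cbbc" with length 4

4


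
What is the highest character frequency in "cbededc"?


Input: cbededc
Character counts:
  'b': 1
  'c': 2
  'd': 2
  'e': 2
Maximum frequency: 2

2


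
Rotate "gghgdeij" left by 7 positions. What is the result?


Input: "gghgdeij", rotate left by 7
First 7 characters: "gghgdei"
Remaining characters: "j"
Concatenate remaining + first: "j" + "gghgdei" = "jgghgdei"

jgghgdei


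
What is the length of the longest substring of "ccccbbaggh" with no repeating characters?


Input: "ccccbbaggh"
Sliding window (track last position of each char):
  Position 0 ('c'): window [0,0] length 1 -- new best
  Position 1 ('c'): repeat (last at 0), move window start to 1
  Position 1 ('c'): window [1,1] length 1
  Position 2 ('c'): repeat (last at 1), move window start to 2
  Position 2 ('c'): window [2,2] length 1
  Position 3 ('c'): repeat (last at 2), move window start to 3
  Position 3 ('c'): window [3,3] length 1
  Position 4 ('b'): window [3,4] length 2 -- new best
  Position 5 ('b'): repeat (last at 4), move window start to 5
  Position 5 ('b'): window [5,5] length 1
  Position 6 ('a'): window [5,6] length 2
  Position 7 ('g'): window [5,7] length 3 -- new best
  Position 8 ('g'): repeat (last at 7), move window start to 8
  Position 8 ('g'): window [8,8] length 1
  Position 9 ('h'): window [8,9] length 2
Longest substring with no repeats: "bag" with length 3

3


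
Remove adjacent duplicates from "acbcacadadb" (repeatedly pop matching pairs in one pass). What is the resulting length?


Input: acbcacadadb
Stack-based adjacent duplicate removal:
  Read 'a': push. Stack: a
  Read 'c': push. Stack: ac
  Read 'b': push. Stack: acb
  Read 'c': push. Stack: acbc
  Read 'a': push. Stack: acbca
  Read 'c': push. Stack: acbcac
  Read 'a': push. Stack: acbcaca
  Read 'd': push. Stack: acbcacad
  Read 'a': push. Stack: acbcacada
  Read 'd': push. Stack: acbcacadad
  Read 'b': push. Stack: acbcacadadb
Final stack: "acbcacadadb" (length 11)

11


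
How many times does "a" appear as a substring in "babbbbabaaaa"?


Searching for "a" in "babbbbabaaaa"
Scanning each position:
  Position 0: "b" => no
  Position 1: "a" => MATCH
  Position 2: "b" => no
  Position 3: "b" => no
  Position 4: "b" => no
  Position 5: "b" => no
  Position 6: "a" => MATCH
  Position 7: "b" => no
  Position 8: "a" => MATCH
  Position 9: "a" => MATCH
  Position 10: "a" => MATCH
  Position 11: "a" => MATCH
Total occurrences: 6

6


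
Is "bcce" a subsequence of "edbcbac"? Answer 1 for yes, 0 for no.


Check if "bcce" is a subsequence of "edbcbac"
Greedy scan:
  Position 0 ('e'): no match needed
  Position 1 ('d'): no match needed
  Position 2 ('b'): matches sub[0] = 'b'
  Position 3 ('c'): matches sub[1] = 'c'
  Position 4 ('b'): no match needed
  Position 5 ('a'): no match needed
  Position 6 ('c'): matches sub[2] = 'c'
Only matched 3/4 characters => not a subsequence

0


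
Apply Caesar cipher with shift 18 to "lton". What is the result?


Caesar cipher: shift "lton" by 18
  'l' (pos 11) + 18 = pos 3 = 'd'
  't' (pos 19) + 18 = pos 11 = 'l'
  'o' (pos 14) + 18 = pos 6 = 'g'
  'n' (pos 13) + 18 = pos 5 = 'f'
Result: dlgf

dlgf


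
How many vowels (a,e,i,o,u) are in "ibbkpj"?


Input: ibbkpj
Checking each character:
  'i' at position 0: vowel (running total: 1)
  'b' at position 1: consonant
  'b' at position 2: consonant
  'k' at position 3: consonant
  'p' at position 4: consonant
  'j' at position 5: consonant
Total vowels: 1

1


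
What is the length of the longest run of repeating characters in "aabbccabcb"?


Input: "aabbccabcb"
Scanning for longest run:
  Position 1 ('a'): continues run of 'a', length=2
  Position 2 ('b'): new char, reset run to 1
  Position 3 ('b'): continues run of 'b', length=2
  Position 4 ('c'): new char, reset run to 1
  Position 5 ('c'): continues run of 'c', length=2
  Position 6 ('a'): new char, reset run to 1
  Position 7 ('b'): new char, reset run to 1
  Position 8 ('c'): new char, reset run to 1
  Position 9 ('b'): new char, reset run to 1
Longest run: 'a' with length 2

2


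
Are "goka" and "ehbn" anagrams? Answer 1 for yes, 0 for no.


Strings: "goka", "ehbn"
Sorted first:  agko
Sorted second: behn
Differ at position 0: 'a' vs 'b' => not anagrams

0


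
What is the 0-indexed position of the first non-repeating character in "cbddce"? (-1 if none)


Input: cbddce
Character frequencies:
  'b': 1
  'c': 2
  'd': 2
  'e': 1
Scanning left to right for freq == 1:
  Position 0 ('c'): freq=2, skip
  Position 1 ('b'): unique! => answer = 1

1


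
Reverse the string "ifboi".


Input: ifboi
Reading characters right to left:
  Position 4: 'i'
  Position 3: 'o'
  Position 2: 'b'
  Position 1: 'f'
  Position 0: 'i'
Reversed: iobfi

iobfi


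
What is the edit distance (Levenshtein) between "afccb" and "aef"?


Computing edit distance: "afccb" -> "aef"
DP table:
           a    e    f
      0    1    2    3
  a   1    0    1    2
  f   2    1    1    1
  c   3    2    2    2
  c   4    3    3    3
  b   5    4    4    4
Edit distance = dp[5][3] = 4

4


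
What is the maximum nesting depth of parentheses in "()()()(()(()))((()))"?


Input: "()()()(()(()))((()))"
Tracking depth:
  Position 0 '(': depth becomes 1
  Position 1 ')': depth becomes 0
  Position 2 '(': depth becomes 1
  Position 3 ')': depth becomes 0
  Position 4 '(': depth becomes 1
  Position 5 ')': depth becomes 0
  Position 6 '(': depth becomes 1
  Position 7 '(': depth becomes 2
  Position 8 ')': depth becomes 1
  Position 9 '(': depth becomes 2
  Position 10 '(': depth becomes 3
  Position 11 ')': depth becomes 2
  Position 12 ')': depth becomes 1
  Position 13 ')': depth becomes 0
  Position 14 '(': depth becomes 1
  Position 15 '(': depth becomes 2
  Position 16 '(': depth becomes 3
  Position 17 ')': depth becomes 2
  Position 18 ')': depth becomes 1
  Position 19 ')': depth becomes 0
Maximum depth reached: 3

3


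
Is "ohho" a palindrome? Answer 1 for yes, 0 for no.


Input: ohho
Reversed: ohho
  Compare pos 0 ('o') with pos 3 ('o'): match
  Compare pos 1 ('h') with pos 2 ('h'): match
Result: palindrome

1


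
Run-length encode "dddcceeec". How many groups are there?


Input: dddcceeec
Scanning for consecutive runs:
  Group 1: 'd' x 3 (positions 0-2)
  Group 2: 'c' x 2 (positions 3-4)
  Group 3: 'e' x 3 (positions 5-7)
  Group 4: 'c' x 1 (positions 8-8)
Total groups: 4

4


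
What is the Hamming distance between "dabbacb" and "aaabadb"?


Comparing "dabbacb" and "aaabadb" position by position:
  Position 0: 'd' vs 'a' => differ
  Position 1: 'a' vs 'a' => same
  Position 2: 'b' vs 'a' => differ
  Position 3: 'b' vs 'b' => same
  Position 4: 'a' vs 'a' => same
  Position 5: 'c' vs 'd' => differ
  Position 6: 'b' vs 'b' => same
Total differences (Hamming distance): 3

3


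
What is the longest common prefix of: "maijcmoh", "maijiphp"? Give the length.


Words: maijcmoh, maijiphp
  Position 0: all 'm' => match
  Position 1: all 'a' => match
  Position 2: all 'i' => match
  Position 3: all 'j' => match
  Position 4: ('c', 'i') => mismatch, stop
LCP = "maij" (length 4)

4


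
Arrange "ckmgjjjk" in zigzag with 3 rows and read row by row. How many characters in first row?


Zigzag "ckmgjjjk" into 3 rows:
Placing characters:
  'c' => row 0
  'k' => row 1
  'm' => row 2
  'g' => row 1
  'j' => row 0
  'j' => row 1
  'j' => row 2
  'k' => row 1
Rows:
  Row 0: "cj"
  Row 1: "kgjk"
  Row 2: "mj"
First row length: 2

2


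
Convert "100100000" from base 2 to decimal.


Input: "100100000" in base 2
Positional expansion:
  Digit '1' (value 1) x 2^8 = 256
  Digit '0' (value 0) x 2^7 = 0
  Digit '0' (value 0) x 2^6 = 0
  Digit '1' (value 1) x 2^5 = 32
  Digit '0' (value 0) x 2^4 = 0
  Digit '0' (value 0) x 2^3 = 0
  Digit '0' (value 0) x 2^2 = 0
  Digit '0' (value 0) x 2^1 = 0
  Digit '0' (value 0) x 2^0 = 0
Sum = 288

288


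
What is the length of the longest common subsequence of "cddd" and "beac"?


LCS of "cddd" and "beac"
DP table:
           b    e    a    c
      0    0    0    0    0
  c   0    0    0    0    1
  d   0    0    0    0    1
  d   0    0    0    0    1
  d   0    0    0    0    1
LCS length = dp[4][4] = 1

1


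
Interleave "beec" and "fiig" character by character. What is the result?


Interleaving "beec" and "fiig":
  Position 0: 'b' from first, 'f' from second => "bf"
  Position 1: 'e' from first, 'i' from second => "ei"
  Position 2: 'e' from first, 'i' from second => "ei"
  Position 3: 'c' from first, 'g' from second => "cg"
Result: bfeieicg

bfeieicg


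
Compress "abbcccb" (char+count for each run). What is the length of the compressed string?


Input: abbcccb
Runs:
  'a' x 1 => "a1"
  'b' x 2 => "b2"
  'c' x 3 => "c3"
  'b' x 1 => "b1"
Compressed: "a1b2c3b1"
Compressed length: 8

8


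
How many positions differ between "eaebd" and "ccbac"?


Comparing "eaebd" and "ccbac" position by position:
  Position 0: 'e' vs 'c' => DIFFER
  Position 1: 'a' vs 'c' => DIFFER
  Position 2: 'e' vs 'b' => DIFFER
  Position 3: 'b' vs 'a' => DIFFER
  Position 4: 'd' vs 'c' => DIFFER
Positions that differ: 5

5


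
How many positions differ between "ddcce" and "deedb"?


Comparing "ddcce" and "deedb" position by position:
  Position 0: 'd' vs 'd' => same
  Position 1: 'd' vs 'e' => DIFFER
  Position 2: 'c' vs 'e' => DIFFER
  Position 3: 'c' vs 'd' => DIFFER
  Position 4: 'e' vs 'b' => DIFFER
Positions that differ: 4

4


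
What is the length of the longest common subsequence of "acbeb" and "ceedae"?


LCS of "acbeb" and "ceedae"
DP table:
           c    e    e    d    a    e
      0    0    0    0    0    0    0
  a   0    0    0    0    0    1    1
  c   0    1    1    1    1    1    1
  b   0    1    1    1    1    1    1
  e   0    1    2    2    2    2    2
  b   0    1    2    2    2    2    2
LCS length = dp[5][6] = 2

2


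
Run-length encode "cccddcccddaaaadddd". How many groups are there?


Input: cccddcccddaaaadddd
Scanning for consecutive runs:
  Group 1: 'c' x 3 (positions 0-2)
  Group 2: 'd' x 2 (positions 3-4)
  Group 3: 'c' x 3 (positions 5-7)
  Group 4: 'd' x 2 (positions 8-9)
  Group 5: 'a' x 4 (positions 10-13)
  Group 6: 'd' x 4 (positions 14-17)
Total groups: 6

6


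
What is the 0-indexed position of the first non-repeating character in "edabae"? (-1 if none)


Input: edabae
Character frequencies:
  'a': 2
  'b': 1
  'd': 1
  'e': 2
Scanning left to right for freq == 1:
  Position 0 ('e'): freq=2, skip
  Position 1 ('d'): unique! => answer = 1

1


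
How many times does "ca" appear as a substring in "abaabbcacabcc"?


Searching for "ca" in "abaabbcacabcc"
Scanning each position:
  Position 0: "ab" => no
  Position 1: "ba" => no
  Position 2: "aa" => no
  Position 3: "ab" => no
  Position 4: "bb" => no
  Position 5: "bc" => no
  Position 6: "ca" => MATCH
  Position 7: "ac" => no
  Position 8: "ca" => MATCH
  Position 9: "ab" => no
  Position 10: "bc" => no
  Position 11: "cc" => no
Total occurrences: 2

2


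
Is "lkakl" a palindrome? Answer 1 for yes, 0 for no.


Input: lkakl
Reversed: lkakl
  Compare pos 0 ('l') with pos 4 ('l'): match
  Compare pos 1 ('k') with pos 3 ('k'): match
Result: palindrome

1


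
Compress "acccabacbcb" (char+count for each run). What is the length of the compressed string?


Input: acccabacbcb
Runs:
  'a' x 1 => "a1"
  'c' x 3 => "c3"
  'a' x 1 => "a1"
  'b' x 1 => "b1"
  'a' x 1 => "a1"
  'c' x 1 => "c1"
  'b' x 1 => "b1"
  'c' x 1 => "c1"
  'b' x 1 => "b1"
Compressed: "a1c3a1b1a1c1b1c1b1"
Compressed length: 18

18


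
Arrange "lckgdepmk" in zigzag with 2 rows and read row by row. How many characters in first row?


Zigzag "lckgdepmk" into 2 rows:
Placing characters:
  'l' => row 0
  'c' => row 1
  'k' => row 0
  'g' => row 1
  'd' => row 0
  'e' => row 1
  'p' => row 0
  'm' => row 1
  'k' => row 0
Rows:
  Row 0: "lkdpk"
  Row 1: "cgem"
First row length: 5

5


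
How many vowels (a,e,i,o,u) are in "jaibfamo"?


Input: jaibfamo
Checking each character:
  'j' at position 0: consonant
  'a' at position 1: vowel (running total: 1)
  'i' at position 2: vowel (running total: 2)
  'b' at position 3: consonant
  'f' at position 4: consonant
  'a' at position 5: vowel (running total: 3)
  'm' at position 6: consonant
  'o' at position 7: vowel (running total: 4)
Total vowels: 4

4


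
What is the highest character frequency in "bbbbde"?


Input: bbbbde
Character counts:
  'b': 4
  'd': 1
  'e': 1
Maximum frequency: 4

4


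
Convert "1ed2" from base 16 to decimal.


Input: "1ed2" in base 16
Positional expansion:
  Digit '1' (value 1) x 16^3 = 4096
  Digit 'e' (value 14) x 16^2 = 3584
  Digit 'd' (value 13) x 16^1 = 208
  Digit '2' (value 2) x 16^0 = 2
Sum = 7890

7890


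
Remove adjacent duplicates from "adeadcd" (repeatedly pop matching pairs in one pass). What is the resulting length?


Input: adeadcd
Stack-based adjacent duplicate removal:
  Read 'a': push. Stack: a
  Read 'd': push. Stack: ad
  Read 'e': push. Stack: ade
  Read 'a': push. Stack: adea
  Read 'd': push. Stack: adead
  Read 'c': push. Stack: adeadc
  Read 'd': push. Stack: adeadcd
Final stack: "adeadcd" (length 7)

7


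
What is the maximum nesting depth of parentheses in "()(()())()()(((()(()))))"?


Input: "()(()())()()(((()(()))))"
Tracking depth:
  Position 0 '(': depth becomes 1
  Position 1 ')': depth becomes 0
  Position 2 '(': depth becomes 1
  Position 3 '(': depth becomes 2
  Position 4 ')': depth becomes 1
  Position 5 '(': depth becomes 2
  Position 6 ')': depth becomes 1
  Position 7 ')': depth becomes 0
  Position 8 '(': depth becomes 1
  Position 9 ')': depth becomes 0
  Position 10 '(': depth becomes 1
  Position 11 ')': depth becomes 0
  Position 12 '(': depth becomes 1
  Position 13 '(': depth becomes 2
  Position 14 '(': depth becomes 3
  Position 15 '(': depth becomes 4
  Position 16 ')': depth becomes 3
  Position 17 '(': depth becomes 4
  Position 18 '(': depth becomes 5
  Position 19 ')': depth becomes 4
  Position 20 ')': depth becomes 3
  Position 21 ')': depth becomes 2
  Position 22 ')': depth becomes 1
  Position 23 ')': depth becomes 0
Maximum depth reached: 5

5


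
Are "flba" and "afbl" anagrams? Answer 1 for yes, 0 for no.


Strings: "flba", "afbl"
Sorted first:  abfl
Sorted second: abfl
Sorted forms match => anagrams

1


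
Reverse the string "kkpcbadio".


Input: kkpcbadio
Reading characters right to left:
  Position 8: 'o'
  Position 7: 'i'
  Position 6: 'd'
  Position 5: 'a'
  Position 4: 'b'
  Position 3: 'c'
  Position 2: 'p'
  Position 1: 'k'
  Position 0: 'k'
Reversed: oidabcpkk

oidabcpkk


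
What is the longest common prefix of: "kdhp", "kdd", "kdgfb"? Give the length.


Words: kdhp, kdd, kdgfb
  Position 0: all 'k' => match
  Position 1: all 'd' => match
  Position 2: ('h', 'd', 'g') => mismatch, stop
LCP = "kd" (length 2)

2


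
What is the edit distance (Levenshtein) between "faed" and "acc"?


Computing edit distance: "faed" -> "acc"
DP table:
           a    c    c
      0    1    2    3
  f   1    1    2    3
  a   2    1    2    3
  e   3    2    2    3
  d   4    3    3    3
Edit distance = dp[4][3] = 3

3


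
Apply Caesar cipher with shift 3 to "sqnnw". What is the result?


Caesar cipher: shift "sqnnw" by 3
  's' (pos 18) + 3 = pos 21 = 'v'
  'q' (pos 16) + 3 = pos 19 = 't'
  'n' (pos 13) + 3 = pos 16 = 'q'
  'n' (pos 13) + 3 = pos 16 = 'q'
  'w' (pos 22) + 3 = pos 25 = 'z'
Result: vtqqz

vtqqz


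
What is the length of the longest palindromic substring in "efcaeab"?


Input: "efcaeab"
Checking substrings for palindromes:
  [3:6] "aea" (len 3) => palindrome
Longest palindromic substring: "aea" with length 3

3


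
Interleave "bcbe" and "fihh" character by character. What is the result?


Interleaving "bcbe" and "fihh":
  Position 0: 'b' from first, 'f' from second => "bf"
  Position 1: 'c' from first, 'i' from second => "ci"
  Position 2: 'b' from first, 'h' from second => "bh"
  Position 3: 'e' from first, 'h' from second => "eh"
Result: bfcibheh

bfcibheh


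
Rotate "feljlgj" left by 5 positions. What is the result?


Input: "feljlgj", rotate left by 5
First 5 characters: "feljl"
Remaining characters: "gj"
Concatenate remaining + first: "gj" + "feljl" = "gjfeljl"

gjfeljl


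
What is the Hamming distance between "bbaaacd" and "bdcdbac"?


Comparing "bbaaacd" and "bdcdbac" position by position:
  Position 0: 'b' vs 'b' => same
  Position 1: 'b' vs 'd' => differ
  Position 2: 'a' vs 'c' => differ
  Position 3: 'a' vs 'd' => differ
  Position 4: 'a' vs 'b' => differ
  Position 5: 'c' vs 'a' => differ
  Position 6: 'd' vs 'c' => differ
Total differences (Hamming distance): 6

6


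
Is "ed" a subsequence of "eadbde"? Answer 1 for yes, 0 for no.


Check if "ed" is a subsequence of "eadbde"
Greedy scan:
  Position 0 ('e'): matches sub[0] = 'e'
  Position 1 ('a'): no match needed
  Position 2 ('d'): matches sub[1] = 'd'
  Position 3 ('b'): no match needed
  Position 4 ('d'): no match needed
  Position 5 ('e'): no match needed
All 2 characters matched => is a subsequence

1


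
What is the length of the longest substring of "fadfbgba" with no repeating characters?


Input: "fadfbgba"
Sliding window (track last position of each char):
  Position 0 ('f'): window [0,0] length 1 -- new best
  Position 1 ('a'): window [0,1] length 2 -- new best
  Position 2 ('d'): window [0,2] length 3 -- new best
  Position 3 ('f'): repeat (last at 0), move window start to 1
  Position 3 ('f'): window [1,3] length 3
  Position 4 ('b'): window [1,4] length 4 -- new best
  Position 5 ('g'): window [1,5] length 5 -- new best
  Position 6 ('b'): repeat (last at 4), move window start to 5
  Position 6 ('b'): window [5,6] length 2
  Position 7 ('a'): window [5,7] length 3
Longest substring with no repeats: "adfbg" with length 5

5


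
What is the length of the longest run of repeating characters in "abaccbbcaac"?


Input: "abaccbbcaac"
Scanning for longest run:
  Position 1 ('b'): new char, reset run to 1
  Position 2 ('a'): new char, reset run to 1
  Position 3 ('c'): new char, reset run to 1
  Position 4 ('c'): continues run of 'c', length=2
  Position 5 ('b'): new char, reset run to 1
  Position 6 ('b'): continues run of 'b', length=2
  Position 7 ('c'): new char, reset run to 1
  Position 8 ('a'): new char, reset run to 1
  Position 9 ('a'): continues run of 'a', length=2
  Position 10 ('c'): new char, reset run to 1
Longest run: 'c' with length 2

2


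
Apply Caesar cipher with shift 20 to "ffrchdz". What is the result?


Caesar cipher: shift "ffrchdz" by 20
  'f' (pos 5) + 20 = pos 25 = 'z'
  'f' (pos 5) + 20 = pos 25 = 'z'
  'r' (pos 17) + 20 = pos 11 = 'l'
  'c' (pos 2) + 20 = pos 22 = 'w'
  'h' (pos 7) + 20 = pos 1 = 'b'
  'd' (pos 3) + 20 = pos 23 = 'x'
  'z' (pos 25) + 20 = pos 19 = 't'
Result: zzlwbxt

zzlwbxt


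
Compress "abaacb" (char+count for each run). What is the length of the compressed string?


Input: abaacb
Runs:
  'a' x 1 => "a1"
  'b' x 1 => "b1"
  'a' x 2 => "a2"
  'c' x 1 => "c1"
  'b' x 1 => "b1"
Compressed: "a1b1a2c1b1"
Compressed length: 10

10


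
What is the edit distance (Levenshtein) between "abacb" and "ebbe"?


Computing edit distance: "abacb" -> "ebbe"
DP table:
           e    b    b    e
      0    1    2    3    4
  a   1    1    2    3    4
  b   2    2    1    2    3
  a   3    3    2    2    3
  c   4    4    3    3    3
  b   5    5    4    3    4
Edit distance = dp[5][4] = 4

4


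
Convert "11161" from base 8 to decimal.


Input: "11161" in base 8
Positional expansion:
  Digit '1' (value 1) x 8^4 = 4096
  Digit '1' (value 1) x 8^3 = 512
  Digit '1' (value 1) x 8^2 = 64
  Digit '6' (value 6) x 8^1 = 48
  Digit '1' (value 1) x 8^0 = 1
Sum = 4721

4721


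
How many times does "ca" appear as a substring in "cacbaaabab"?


Searching for "ca" in "cacbaaabab"
Scanning each position:
  Position 0: "ca" => MATCH
  Position 1: "ac" => no
  Position 2: "cb" => no
  Position 3: "ba" => no
  Position 4: "aa" => no
  Position 5: "aa" => no
  Position 6: "ab" => no
  Position 7: "ba" => no
  Position 8: "ab" => no
Total occurrences: 1

1


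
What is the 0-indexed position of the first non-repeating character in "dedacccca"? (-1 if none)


Input: dedacccca
Character frequencies:
  'a': 2
  'c': 4
  'd': 2
  'e': 1
Scanning left to right for freq == 1:
  Position 0 ('d'): freq=2, skip
  Position 1 ('e'): unique! => answer = 1

1


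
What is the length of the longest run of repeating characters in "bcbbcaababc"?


Input: "bcbbcaababc"
Scanning for longest run:
  Position 1 ('c'): new char, reset run to 1
  Position 2 ('b'): new char, reset run to 1
  Position 3 ('b'): continues run of 'b', length=2
  Position 4 ('c'): new char, reset run to 1
  Position 5 ('a'): new char, reset run to 1
  Position 6 ('a'): continues run of 'a', length=2
  Position 7 ('b'): new char, reset run to 1
  Position 8 ('a'): new char, reset run to 1
  Position 9 ('b'): new char, reset run to 1
  Position 10 ('c'): new char, reset run to 1
Longest run: 'b' with length 2

2


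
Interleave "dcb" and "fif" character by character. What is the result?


Interleaving "dcb" and "fif":
  Position 0: 'd' from first, 'f' from second => "df"
  Position 1: 'c' from first, 'i' from second => "ci"
  Position 2: 'b' from first, 'f' from second => "bf"
Result: dfcibf

dfcibf


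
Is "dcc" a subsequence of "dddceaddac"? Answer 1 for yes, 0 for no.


Check if "dcc" is a subsequence of "dddceaddac"
Greedy scan:
  Position 0 ('d'): matches sub[0] = 'd'
  Position 1 ('d'): no match needed
  Position 2 ('d'): no match needed
  Position 3 ('c'): matches sub[1] = 'c'
  Position 4 ('e'): no match needed
  Position 5 ('a'): no match needed
  Position 6 ('d'): no match needed
  Position 7 ('d'): no match needed
  Position 8 ('a'): no match needed
  Position 9 ('c'): matches sub[2] = 'c'
All 3 characters matched => is a subsequence

1


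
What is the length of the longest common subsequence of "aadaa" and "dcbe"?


LCS of "aadaa" and "dcbe"
DP table:
           d    c    b    e
      0    0    0    0    0
  a   0    0    0    0    0
  a   0    0    0    0    0
  d   0    1    1    1    1
  a   0    1    1    1    1
  a   0    1    1    1    1
LCS length = dp[5][4] = 1

1


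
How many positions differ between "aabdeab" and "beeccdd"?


Comparing "aabdeab" and "beeccdd" position by position:
  Position 0: 'a' vs 'b' => DIFFER
  Position 1: 'a' vs 'e' => DIFFER
  Position 2: 'b' vs 'e' => DIFFER
  Position 3: 'd' vs 'c' => DIFFER
  Position 4: 'e' vs 'c' => DIFFER
  Position 5: 'a' vs 'd' => DIFFER
  Position 6: 'b' vs 'd' => DIFFER
Positions that differ: 7

7


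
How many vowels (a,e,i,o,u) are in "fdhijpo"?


Input: fdhijpo
Checking each character:
  'f' at position 0: consonant
  'd' at position 1: consonant
  'h' at position 2: consonant
  'i' at position 3: vowel (running total: 1)
  'j' at position 4: consonant
  'p' at position 5: consonant
  'o' at position 6: vowel (running total: 2)
Total vowels: 2

2


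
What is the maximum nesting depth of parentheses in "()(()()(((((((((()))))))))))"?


Input: "()(()()(((((((((()))))))))))"
Tracking depth:
  Position 0 '(': depth becomes 1
  Position 1 ')': depth becomes 0
  Position 2 '(': depth becomes 1
  Position 3 '(': depth becomes 2
  Position 4 ')': depth becomes 1
  Position 5 '(': depth becomes 2
  Position 6 ')': depth becomes 1
  Position 7 '(': depth becomes 2
  Position 8 '(': depth becomes 3
  Position 9 '(': depth becomes 4
  Position 10 '(': depth becomes 5
  Position 11 '(': depth becomes 6
  Position 12 '(': depth becomes 7
  Position 13 '(': depth becomes 8
  Position 14 '(': depth becomes 9
  Position 15 '(': depth becomes 10
  Position 16 '(': depth becomes 11
  Position 17 ')': depth becomes 10
  Position 18 ')': depth becomes 9
  Position 19 ')': depth becomes 8
  Position 20 ')': depth becomes 7
  Position 21 ')': depth becomes 6
  Position 22 ')': depth becomes 5
  Position 23 ')': depth becomes 4
  Position 24 ')': depth becomes 3
  Position 25 ')': depth becomes 2
  Position 26 ')': depth becomes 1
  Position 27 ')': depth becomes 0
Maximum depth reached: 11

11
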